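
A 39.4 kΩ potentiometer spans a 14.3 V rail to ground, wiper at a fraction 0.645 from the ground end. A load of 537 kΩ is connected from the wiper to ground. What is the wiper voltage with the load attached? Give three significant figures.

The wiper splits the pot into (1−α)R = 13.99 kΩ above and αR = 25.41 kΩ below.
Lower section ‖ load = 24.26 kΩ.
V_wiper = 14.3 × 24.26/(13.99 + 24.26) = 9.07 V.

V ≈ 9.07 V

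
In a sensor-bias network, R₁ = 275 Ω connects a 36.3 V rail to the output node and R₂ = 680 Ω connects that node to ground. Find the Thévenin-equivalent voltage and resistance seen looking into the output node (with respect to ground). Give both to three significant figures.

V_th is the open-circuit tap voltage: 36.3 × 680/(275 + 680) = 25.8 V.
With the supply zeroed, R₁ and R₂ appear in parallel from the tap: R_th = R₁‖R₂ = (275 × 680)/955.0 = 196 Ω.

V_th = 25.8 V, R_th = 196 Ω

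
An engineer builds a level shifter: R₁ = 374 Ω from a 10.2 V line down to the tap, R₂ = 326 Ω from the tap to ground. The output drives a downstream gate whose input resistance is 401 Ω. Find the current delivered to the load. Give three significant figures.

I_L ≈ 8.26 mA

R₂‖R_L = 179.8 Ω; V_out = 10.2 × 179.8/553.8 = 3.312 V.
I_L = V_out / R_L = 3.312 / 401 Ω = 8.26 mA.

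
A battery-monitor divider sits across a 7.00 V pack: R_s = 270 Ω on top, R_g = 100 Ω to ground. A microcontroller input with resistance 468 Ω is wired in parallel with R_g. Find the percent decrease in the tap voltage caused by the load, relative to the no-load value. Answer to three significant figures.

13.5 %

The divider's output (Thévenin) resistance is R_s‖R_g = 72.97 Ω.
Fractional drop under load = R_th/(R_th + R_L) = 72.97 / (72.97 + 468) = 0.1349.
So the output falls by 13.5 %.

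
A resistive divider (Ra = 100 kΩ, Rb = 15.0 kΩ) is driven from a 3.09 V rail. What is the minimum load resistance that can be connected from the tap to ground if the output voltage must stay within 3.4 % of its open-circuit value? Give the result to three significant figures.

R_L(min) ≈ 371 kΩ

Output resistance R_th = Ra‖Rb = (100 × 15.0)/115.0 = 13.04 kΩ.
The fractional drop is R_th/(R_th + R_L); requiring this ≤ 0.0340 gives R_L ≥ R_th(1/0.0340 − 1) = 13.04 × 28.41 = 371 kΩ.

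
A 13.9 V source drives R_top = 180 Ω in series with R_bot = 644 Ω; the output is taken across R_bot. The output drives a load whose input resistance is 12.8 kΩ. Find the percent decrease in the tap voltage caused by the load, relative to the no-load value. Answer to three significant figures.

The divider's output (Thévenin) resistance is R_top‖R_bot = 140.7 Ω.
Fractional drop under load = R_th/(R_th + R_L) = 140.7 / (140.7 + 12800) = 0.01087.
So the output falls by 1.09 %.

1.09 %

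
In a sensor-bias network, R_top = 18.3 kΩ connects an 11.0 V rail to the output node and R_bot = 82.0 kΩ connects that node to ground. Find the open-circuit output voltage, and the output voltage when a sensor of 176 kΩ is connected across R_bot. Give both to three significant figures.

Open-circuit: V = 11.0 × 82.0/(18.3 + 82.0) = 8.99 V.
With the load, R_bot becomes R_bot‖R_L = 55.94 kΩ, so V = 11.0 × 55.94/74.24 = 8.29 V.

Unloaded: 8.99 V; loaded: 8.29 V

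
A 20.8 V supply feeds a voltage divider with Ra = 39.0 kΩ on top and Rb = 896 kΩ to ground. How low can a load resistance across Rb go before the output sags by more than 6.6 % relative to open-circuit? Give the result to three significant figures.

Output resistance R_th = Ra‖Rb = (39.0 × 896)/935.0 = 37.37 kΩ.
The fractional drop is R_th/(R_th + R_L); requiring this ≤ 0.0660 gives R_L ≥ R_th(1/0.0660 − 1) = 37.37 × 14.15 = 529 kΩ.

R_L(min) ≈ 529 kΩ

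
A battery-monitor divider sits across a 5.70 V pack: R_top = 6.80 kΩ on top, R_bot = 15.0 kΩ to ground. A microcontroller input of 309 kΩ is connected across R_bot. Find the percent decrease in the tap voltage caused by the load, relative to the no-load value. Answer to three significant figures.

1.49 %

The divider's output (Thévenin) resistance is R_top‖R_bot = 4.679 kΩ.
Fractional drop under load = R_th/(R_th + R_L) = 4.679 / (4.679 + 309) = 0.01492.
So the output falls by 1.49 %.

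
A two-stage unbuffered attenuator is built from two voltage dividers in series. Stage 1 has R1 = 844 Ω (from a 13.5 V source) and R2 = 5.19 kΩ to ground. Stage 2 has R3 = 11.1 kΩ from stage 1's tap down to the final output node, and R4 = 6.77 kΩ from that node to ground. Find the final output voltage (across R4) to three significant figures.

Stage 2 presents R3+R4 = 17870 Ω as a load on stage 1's tap.
Stage 1's lower leg becomes R2‖(R3+R4) = 4022 Ω, so V_mid = 13.5 × 4022/4866 = 11.16 V.
Stage 2 is itself unloaded: V_out = V_mid × R4/(R3+R4) = 11.16 × 6770/17870 = 4.23 V.

V_out ≈ 4.23 V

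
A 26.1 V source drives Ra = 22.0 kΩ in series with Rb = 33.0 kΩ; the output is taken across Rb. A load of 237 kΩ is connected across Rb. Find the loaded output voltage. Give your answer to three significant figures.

The load sits in parallel with Rb: Rb‖R_L = (33.0 × 237) / (33.0 + 237) = 28.97 kΩ.
V_out = 26.1 × 28.97 / (22.0 + 28.97) = 26.1 × 28.97/50.97 = 14.8 V.

V_out ≈ 14.8 V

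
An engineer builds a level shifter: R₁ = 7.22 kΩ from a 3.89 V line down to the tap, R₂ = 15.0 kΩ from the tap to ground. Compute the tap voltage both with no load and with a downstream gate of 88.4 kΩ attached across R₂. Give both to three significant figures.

Unloaded: 2.63 V; loaded: 2.49 V

Open-circuit: V = 3.89 × 15.0/(7.22 + 15.0) = 2.63 V.
With the load, R₂ becomes R₂‖R_L = 12.82 kΩ, so V = 3.89 × 12.82/20.04 = 2.49 V.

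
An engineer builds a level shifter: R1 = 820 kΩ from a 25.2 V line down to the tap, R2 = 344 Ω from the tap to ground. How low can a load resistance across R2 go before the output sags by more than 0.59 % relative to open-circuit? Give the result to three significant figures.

R_L(min) ≈ 57.9 kΩ

Output resistance R_th = R1‖R2 = (820000 × 344)/820300 = 343.9 Ω.
The fractional drop is R_th/(R_th + R_L); requiring this ≤ 0.00590 gives R_L ≥ R_th(1/0.00590 − 1) = 343.9 × 168.5 = 57.9 kΩ.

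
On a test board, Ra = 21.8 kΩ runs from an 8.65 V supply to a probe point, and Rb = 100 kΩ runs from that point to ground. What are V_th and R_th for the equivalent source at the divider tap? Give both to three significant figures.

V_th = 7.10 V, R_th = 17.9 kΩ

V_th is the open-circuit tap voltage: 8.65 × 100/(21.8 + 100) = 7.10 V.
With the supply zeroed, Ra and Rb appear in parallel from the tap: R_th = Ra‖Rb = (21.8 × 100)/121.8 = 17.9 kΩ.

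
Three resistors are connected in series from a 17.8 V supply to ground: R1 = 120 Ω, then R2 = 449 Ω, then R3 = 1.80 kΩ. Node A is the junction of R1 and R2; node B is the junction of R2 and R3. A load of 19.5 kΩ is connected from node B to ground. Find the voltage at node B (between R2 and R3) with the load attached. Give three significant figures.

At node B, R3 is in parallel with the load: R3‖R_L = 1648 Ω.
Below node A the resistance is R2 + (R3‖R_L) = 2097 Ω, so V_A = 17.8 × 2097/2217 = 16.84 V.
Then V_B = V_A × (R3‖R_L)/(R2 + R3‖R_L) = 16.84 × 1648/2097 = 13.2 V.

V ≈ 13.2 V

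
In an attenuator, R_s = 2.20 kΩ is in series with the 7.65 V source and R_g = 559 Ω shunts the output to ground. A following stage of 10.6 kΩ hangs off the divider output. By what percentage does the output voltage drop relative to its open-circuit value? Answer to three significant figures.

4.04 %

The divider's output (Thévenin) resistance is R_s‖R_g = 445.7 Ω.
Fractional drop under load = R_th/(R_th + R_L) = 445.7 / (445.7 + 10600) = 0.04035.
So the output falls by 4.04 %.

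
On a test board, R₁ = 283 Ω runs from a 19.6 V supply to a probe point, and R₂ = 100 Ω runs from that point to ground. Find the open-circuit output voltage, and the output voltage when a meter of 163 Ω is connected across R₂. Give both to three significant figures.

Unloaded: 5.12 V; loaded: 3.52 V

Open-circuit: V = 19.6 × 100/(283 + 100) = 5.12 V.
With the load, R₂ becomes R₂‖R_L = 61.98 Ω, so V = 19.6 × 61.98/345.0 = 3.52 V.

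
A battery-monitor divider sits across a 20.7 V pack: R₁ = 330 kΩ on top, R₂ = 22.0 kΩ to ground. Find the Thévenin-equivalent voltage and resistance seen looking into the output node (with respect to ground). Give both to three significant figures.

V_th is the open-circuit tap voltage: 20.7 × 22.0/(330 + 22.0) = 1.29 V.
With the supply zeroed, R₁ and R₂ appear in parallel from the tap: R_th = R₁‖R₂ = (330 × 22.0)/352.0 = 20.6 kΩ.

V_th = 1.29 V, R_th = 20.6 kΩ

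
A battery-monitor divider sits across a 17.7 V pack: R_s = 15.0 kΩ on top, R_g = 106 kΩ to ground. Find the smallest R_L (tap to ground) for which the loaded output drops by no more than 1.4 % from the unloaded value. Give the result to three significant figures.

Output resistance R_th = R_s‖R_g = (15.0 × 106)/121.0 = 13.14 kΩ.
The fractional drop is R_th/(R_th + R_L); requiring this ≤ 0.0140 gives R_L ≥ R_th(1/0.0140 − 1) = 13.14 × 70.43 = 925 kΩ.

R_L(min) ≈ 925 kΩ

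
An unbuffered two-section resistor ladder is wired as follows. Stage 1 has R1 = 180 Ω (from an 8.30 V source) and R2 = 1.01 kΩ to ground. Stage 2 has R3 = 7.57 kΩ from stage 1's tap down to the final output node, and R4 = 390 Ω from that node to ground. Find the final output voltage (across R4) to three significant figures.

Stage 2 presents R3+R4 = 7960 Ω as a load on stage 1's tap.
Stage 1's lower leg becomes R2‖(R3+R4) = 896.3 Ω, so V_mid = 8.30 × 896.3/1076 = 6.912 V.
Stage 2 is itself unloaded: V_out = V_mid × R4/(R3+R4) = 6.912 × 390/7960 = 0.339 V.

V_out ≈ 0.339 V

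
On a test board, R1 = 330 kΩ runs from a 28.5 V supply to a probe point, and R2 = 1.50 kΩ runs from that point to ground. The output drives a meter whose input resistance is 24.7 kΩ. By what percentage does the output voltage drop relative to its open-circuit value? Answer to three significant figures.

The divider's output (Thévenin) resistance is R1‖R2 = 1.493 kΩ.
Fractional drop under load = R_th/(R_th + R_L) = 1.493 / (1.493 + 24.7) = 0.05701.
So the output falls by 5.70 %.

5.70 %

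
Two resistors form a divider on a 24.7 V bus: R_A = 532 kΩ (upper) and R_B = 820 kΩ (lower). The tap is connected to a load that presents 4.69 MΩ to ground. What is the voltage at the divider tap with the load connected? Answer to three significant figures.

The load sits in parallel with R_B: R_B‖R_L = (820 × 4690) / (820 + 4690) = 698.0 kΩ.
V_out = 24.7 × 698.0 / (532 + 698.0) = 24.7 × 698.0/1230 = 14.0 V.

V_out ≈ 14.0 V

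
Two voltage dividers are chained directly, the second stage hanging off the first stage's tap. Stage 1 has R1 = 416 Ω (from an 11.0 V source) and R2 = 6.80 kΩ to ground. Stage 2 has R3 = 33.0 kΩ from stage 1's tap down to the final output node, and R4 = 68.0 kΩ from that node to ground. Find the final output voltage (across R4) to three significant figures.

Stage 2 presents R3+R4 = 101000 Ω as a load on stage 1's tap.
Stage 1's lower leg becomes R2‖(R3+R4) = 6371 Ω, so V_mid = 11.0 × 6371/6787 = 10.33 V.
Stage 2 is itself unloaded: V_out = V_mid × R4/(R3+R4) = 10.33 × 68000/101000 = 6.95 V.

V_out ≈ 6.95 V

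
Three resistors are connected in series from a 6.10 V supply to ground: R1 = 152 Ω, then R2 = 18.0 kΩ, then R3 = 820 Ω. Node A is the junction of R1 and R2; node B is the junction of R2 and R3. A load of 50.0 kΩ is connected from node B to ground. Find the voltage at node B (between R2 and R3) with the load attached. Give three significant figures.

At node B, R3 is in parallel with the load: R3‖R_L = 806.8 Ω.
Below node A the resistance is R2 + (R3‖R_L) = 18810 Ω, so V_A = 6.10 × 18810/18960 = 6.051 V.
Then V_B = V_A × (R3‖R_L)/(R2 + R3‖R_L) = 6.051 × 806.8/18810 = 0.260 V.

V ≈ 0.260 V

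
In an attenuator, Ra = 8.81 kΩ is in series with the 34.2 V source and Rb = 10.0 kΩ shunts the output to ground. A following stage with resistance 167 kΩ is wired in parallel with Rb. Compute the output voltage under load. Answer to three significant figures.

The load sits in parallel with Rb: Rb‖R_L = (10.0 × 167) / (10.0 + 167) = 9.435 kΩ.
V_out = 34.2 × 9.435 / (8.81 + 9.435) = 34.2 × 9.435/18.25 = 17.7 V.

V_out ≈ 17.7 V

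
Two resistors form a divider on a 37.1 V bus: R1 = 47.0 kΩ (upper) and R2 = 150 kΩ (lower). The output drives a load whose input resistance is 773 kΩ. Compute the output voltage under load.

The load sits in parallel with R2: R2‖R_L = (150 × 773) / (150 + 773) = 125.6 kΩ.
V_out = 37.1 × 125.6 / (47.0 + 125.6) = 37.1 × 125.6/172.6 = 27.0 V.

V_out ≈ 27.0 V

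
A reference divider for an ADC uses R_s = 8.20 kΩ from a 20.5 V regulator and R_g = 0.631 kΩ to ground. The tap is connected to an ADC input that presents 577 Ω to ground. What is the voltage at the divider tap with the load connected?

The load sits in parallel with R_g: R_g‖R_L = (631 × 577) / (631 + 577) = 301.4 Ω.
V_out = 20.5 × 301.4 / (8200 + 301.4) = 20.5 × 301.4/8501 = 0.727 V.
(Unloaded it would have been 1.46 V.)

V_out ≈ 0.727 V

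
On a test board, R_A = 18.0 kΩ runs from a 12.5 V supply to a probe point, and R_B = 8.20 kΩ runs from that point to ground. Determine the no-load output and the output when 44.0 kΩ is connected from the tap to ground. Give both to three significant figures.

Open-circuit: V = 12.5 × 8.20/(18.0 + 8.20) = 3.91 V.
With the load, R_B becomes R_B‖R_L = 6.912 kΩ, so V = 12.5 × 6.912/24.91 = 3.47 V.

Unloaded: 3.91 V; loaded: 3.47 V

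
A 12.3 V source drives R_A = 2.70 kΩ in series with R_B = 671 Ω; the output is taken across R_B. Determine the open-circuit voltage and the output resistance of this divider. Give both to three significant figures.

V_th is the open-circuit tap voltage: 12.3 × 671/(2700 + 671) = 2.45 V.
With the supply zeroed, R_A and R_B appear in parallel from the tap: R_th = R_A‖R_B = (2700 × 671)/3371 = 537 Ω.

V_th = 2.45 V, R_th = 537 Ω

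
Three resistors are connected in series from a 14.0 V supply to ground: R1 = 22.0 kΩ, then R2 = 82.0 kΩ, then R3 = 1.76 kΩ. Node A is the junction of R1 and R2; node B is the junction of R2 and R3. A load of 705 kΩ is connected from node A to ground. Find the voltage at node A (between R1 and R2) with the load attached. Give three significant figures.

Below node A the series string R2+R3 = 83.76 kΩ sits in parallel with the 705 kΩ load: 74.87 kΩ.
V_A = 14.0 × 74.87/(22.0 + 74.87) = 10.8 V.

V ≈ 10.8 V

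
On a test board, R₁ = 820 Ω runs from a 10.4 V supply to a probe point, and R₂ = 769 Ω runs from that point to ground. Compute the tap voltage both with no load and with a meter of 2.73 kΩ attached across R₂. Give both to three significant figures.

Unloaded: 5.03 V; loaded: 4.39 V

Open-circuit: V = 10.4 × 769/(820 + 769) = 5.03 V.
With the load, R₂ becomes R₂‖R_L = 600.0 Ω, so V = 10.4 × 600.0/1420 = 4.39 V.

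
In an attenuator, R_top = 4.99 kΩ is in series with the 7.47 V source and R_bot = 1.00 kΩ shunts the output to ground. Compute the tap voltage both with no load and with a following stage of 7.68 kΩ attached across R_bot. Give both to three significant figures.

Open-circuit: V = 7.47 × 1.00/(4.99 + 1.00) = 1.25 V.
With the load, R_bot becomes R_bot‖R_L = 0.8848 kΩ, so V = 7.47 × 0.8848/5.875 = 1.13 V.

Unloaded: 1.25 V; loaded: 1.13 V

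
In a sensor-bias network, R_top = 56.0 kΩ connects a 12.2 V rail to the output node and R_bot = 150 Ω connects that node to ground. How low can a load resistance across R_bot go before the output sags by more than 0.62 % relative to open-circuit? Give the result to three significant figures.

Output resistance R_th = R_top‖R_bot = (56000 × 150)/56150 = 149.6 Ω.
The fractional drop is R_th/(R_th + R_L); requiring this ≤ 0.00620 gives R_L ≥ R_th(1/0.00620 − 1) = 149.6 × 160.3 = 24.0 kΩ.

R_L(min) ≈ 24.0 kΩ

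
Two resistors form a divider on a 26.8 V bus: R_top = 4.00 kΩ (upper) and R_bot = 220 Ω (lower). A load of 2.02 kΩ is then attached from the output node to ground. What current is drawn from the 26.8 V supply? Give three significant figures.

R_bot‖R_L = 198.4 Ω, so the source sees R_top + R_bot‖R_L = 4198 Ω.
I = 26.8 V / 4198 Ω = 6.38 mA.

I ≈ 6.38 mA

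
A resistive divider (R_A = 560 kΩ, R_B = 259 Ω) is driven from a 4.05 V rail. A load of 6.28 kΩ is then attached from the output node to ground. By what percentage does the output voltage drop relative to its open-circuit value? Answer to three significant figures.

The divider's output (Thévenin) resistance is R_A‖R_B = 258.9 Ω.
Fractional drop under load = R_th/(R_th + R_L) = 258.9 / (258.9 + 6280) = 0.03959.
So the output falls by 3.96 %.

3.96 %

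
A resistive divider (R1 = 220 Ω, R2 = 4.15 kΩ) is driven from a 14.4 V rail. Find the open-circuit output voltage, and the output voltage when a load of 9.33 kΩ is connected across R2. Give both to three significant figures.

Unloaded: 13.7 V; loaded: 13.4 V

Open-circuit: V = 14.4 × 4150/(220 + 4150) = 13.7 V.
With the load, R2 becomes R2‖R_L = 2872 Ω, so V = 14.4 × 2872/3092 = 13.4 V.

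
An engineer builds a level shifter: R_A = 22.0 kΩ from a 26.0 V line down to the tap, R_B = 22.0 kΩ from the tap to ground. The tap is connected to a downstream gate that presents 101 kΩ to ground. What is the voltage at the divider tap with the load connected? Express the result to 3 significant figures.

V_out ≈ 11.7 V

The load sits in parallel with R_B: R_B‖R_L = (22.0 × 101) / (22.0 + 101) = 18.07 kΩ.
V_out = 26.0 × 18.07 / (22.0 + 18.07) = 26.0 × 18.07/40.07 = 11.7 V.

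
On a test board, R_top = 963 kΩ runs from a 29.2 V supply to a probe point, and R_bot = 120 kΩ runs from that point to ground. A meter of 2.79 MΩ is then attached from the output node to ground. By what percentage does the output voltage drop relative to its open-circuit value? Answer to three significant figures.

The divider's output (Thévenin) resistance is R_top‖R_bot = 106.7 kΩ.
Fractional drop under load = R_th/(R_th + R_L) = 106.7 / (106.7 + 2790) = 0.03684.
So the output falls by 3.68 %.

3.68 %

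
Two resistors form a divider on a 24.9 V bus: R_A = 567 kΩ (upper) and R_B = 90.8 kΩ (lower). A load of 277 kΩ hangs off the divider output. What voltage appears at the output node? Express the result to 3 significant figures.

The load sits in parallel with R_B: R_B‖R_L = (90.8 × 277) / (90.8 + 277) = 68.38 kΩ.
V_out = 24.9 × 68.38 / (567 + 68.38) = 24.9 × 68.38/635.4 = 2.68 V.

V_out ≈ 2.68 V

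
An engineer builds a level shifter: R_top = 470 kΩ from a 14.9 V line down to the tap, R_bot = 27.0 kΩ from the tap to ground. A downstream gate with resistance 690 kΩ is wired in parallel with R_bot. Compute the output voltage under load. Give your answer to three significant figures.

The load sits in parallel with R_bot: R_bot‖R_L = (27.0 × 690) / (27.0 + 690) = 25.98 kΩ.
V_out = 14.9 × 25.98 / (470 + 25.98) = 14.9 × 25.98/496.0 = 0.781 V.

V_out ≈ 0.781 V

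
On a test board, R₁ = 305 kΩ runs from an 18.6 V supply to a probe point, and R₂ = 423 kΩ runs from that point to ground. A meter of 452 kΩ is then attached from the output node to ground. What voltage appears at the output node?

The load sits in parallel with R₂: R₂‖R_L = (423 × 452) / (423 + 452) = 218.5 kΩ.
V_out = 18.6 × 218.5 / (305 + 218.5) = 18.6 × 218.5/523.5 = 7.76 V.

V_out ≈ 7.76 V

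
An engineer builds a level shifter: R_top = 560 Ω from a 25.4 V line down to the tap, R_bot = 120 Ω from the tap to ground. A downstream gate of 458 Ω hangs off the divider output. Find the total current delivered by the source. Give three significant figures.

R_bot‖R_L = 95.09 Ω, so the source sees R_top + R_bot‖R_L = 655.1 Ω.
I = 25.4 V / 655.1 Ω = 38.8 mA.

I ≈ 38.8 mA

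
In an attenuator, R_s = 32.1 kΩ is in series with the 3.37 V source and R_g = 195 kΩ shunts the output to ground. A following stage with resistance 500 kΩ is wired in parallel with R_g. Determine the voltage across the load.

The load sits in parallel with R_g: R_g‖R_L = (195 × 500) / (195 + 500) = 140.3 kΩ.
V_out = 3.37 × 140.3 / (32.1 + 140.3) = 3.37 × 140.3/172.4 = 2.74 V.
(Unloaded it would have been 2.89 V.)

V_out ≈ 2.74 V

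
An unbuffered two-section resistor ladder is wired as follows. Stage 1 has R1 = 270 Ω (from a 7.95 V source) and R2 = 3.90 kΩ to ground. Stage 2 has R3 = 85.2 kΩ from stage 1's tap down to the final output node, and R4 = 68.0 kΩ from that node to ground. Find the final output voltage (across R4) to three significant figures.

Stage 2 presents R3+R4 = 153200 Ω as a load on stage 1's tap.
Stage 1's lower leg becomes R2‖(R3+R4) = 3803 Ω, so V_mid = 7.95 × 3803/4073 = 7.423 V.
Stage 2 is itself unloaded: V_out = V_mid × R4/(R3+R4) = 7.423 × 68000/153200 = 3.29 V.

V_out ≈ 3.29 V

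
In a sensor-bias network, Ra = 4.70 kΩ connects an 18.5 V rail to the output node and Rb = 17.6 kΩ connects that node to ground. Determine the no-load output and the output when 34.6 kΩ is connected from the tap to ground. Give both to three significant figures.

Open-circuit: V = 18.5 × 17.6/(4.70 + 17.6) = 14.6 V.
With the load, Rb becomes Rb‖R_L = 11.67 kΩ, so V = 18.5 × 11.67/16.37 = 13.2 V.

Unloaded: 14.6 V; loaded: 13.2 V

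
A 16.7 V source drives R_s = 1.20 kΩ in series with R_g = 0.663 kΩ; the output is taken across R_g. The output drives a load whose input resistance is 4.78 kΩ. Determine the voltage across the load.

The load sits in parallel with R_g: R_g‖R_L = (663 × 4780) / (663 + 4780) = 582.2 Ω.
V_out = 16.7 × 582.2 / (1200 + 582.2) = 16.7 × 582.2/1782 = 5.46 V.

V_out ≈ 5.46 V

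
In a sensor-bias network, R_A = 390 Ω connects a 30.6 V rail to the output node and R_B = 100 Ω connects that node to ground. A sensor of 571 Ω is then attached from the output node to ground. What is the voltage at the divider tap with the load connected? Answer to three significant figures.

The load sits in parallel with R_B: R_B‖R_L = (100 × 571) / (100 + 571) = 85.10 Ω.
V_out = 30.6 × 85.10 / (390 + 85.10) = 30.6 × 85.10/475.1 = 5.48 V.
(Unloaded it would have been 6.24 V.)

V_out ≈ 5.48 V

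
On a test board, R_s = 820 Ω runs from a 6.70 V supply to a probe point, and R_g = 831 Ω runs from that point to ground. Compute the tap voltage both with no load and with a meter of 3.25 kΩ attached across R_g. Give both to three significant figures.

Open-circuit: V = 6.70 × 831/(820 + 831) = 3.37 V.
With the load, R_g becomes R_g‖R_L = 661.8 Ω, so V = 6.70 × 661.8/1482 = 2.99 V.

Unloaded: 3.37 V; loaded: 2.99 V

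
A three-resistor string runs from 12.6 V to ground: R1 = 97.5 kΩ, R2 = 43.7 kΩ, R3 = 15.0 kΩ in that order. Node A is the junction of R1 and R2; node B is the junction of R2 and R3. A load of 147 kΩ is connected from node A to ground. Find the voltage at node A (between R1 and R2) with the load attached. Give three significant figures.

Below node A the series string R2+R3 = 58.70 kΩ sits in parallel with the 147 kΩ load: 41.95 kΩ.
V_A = 12.6 × 41.95/(97.5 + 41.95) = 3.79 V.

V ≈ 3.79 V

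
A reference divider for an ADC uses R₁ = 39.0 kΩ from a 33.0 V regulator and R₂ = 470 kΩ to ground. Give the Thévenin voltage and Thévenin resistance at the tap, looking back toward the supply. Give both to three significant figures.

V_th is the open-circuit tap voltage: 33.0 × 470/(39.0 + 470) = 30.5 V.
With the supply zeroed, R₁ and R₂ appear in parallel from the tap: R_th = R₁‖R₂ = (39.0 × 470)/509.0 = 36.0 kΩ.

V_th = 30.5 V, R_th = 36.0 kΩ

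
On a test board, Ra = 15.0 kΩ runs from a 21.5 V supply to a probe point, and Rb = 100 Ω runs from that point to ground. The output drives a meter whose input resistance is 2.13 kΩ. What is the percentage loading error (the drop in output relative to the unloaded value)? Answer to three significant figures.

4.46 %

The divider's output (Thévenin) resistance is Ra‖Rb = 99.34 Ω.
Fractional drop under load = R_th/(R_th + R_L) = 99.34 / (99.34 + 2130) = 0.04456.
So the output falls by 4.46 %.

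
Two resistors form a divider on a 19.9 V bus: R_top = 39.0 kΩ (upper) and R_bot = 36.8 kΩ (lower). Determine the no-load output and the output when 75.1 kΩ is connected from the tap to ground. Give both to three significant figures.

Open-circuit: V = 19.9 × 36.8/(39.0 + 36.8) = 9.66 V.
With the load, R_bot becomes R_bot‖R_L = 24.70 kΩ, so V = 19.9 × 24.70/63.70 = 7.72 V.

Unloaded: 9.66 V; loaded: 7.72 V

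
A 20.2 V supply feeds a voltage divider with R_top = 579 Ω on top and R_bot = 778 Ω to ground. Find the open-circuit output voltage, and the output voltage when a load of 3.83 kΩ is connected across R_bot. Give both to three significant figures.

Unloaded: 11.6 V; loaded: 10.7 V

Open-circuit: V = 20.2 × 778/(579 + 778) = 11.6 V.
With the load, R_bot becomes R_bot‖R_L = 646.6 Ω, so V = 20.2 × 646.6/1226 = 10.7 V.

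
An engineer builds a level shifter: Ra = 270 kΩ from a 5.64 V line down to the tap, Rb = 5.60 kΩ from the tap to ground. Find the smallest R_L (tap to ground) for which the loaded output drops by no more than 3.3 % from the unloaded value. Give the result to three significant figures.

R_L(min) ≈ 161 kΩ

Output resistance R_th = Ra‖Rb = (270 × 5.60)/275.6 = 5.486 kΩ.
The fractional drop is R_th/(R_th + R_L); requiring this ≤ 0.0330 gives R_L ≥ R_th(1/0.0330 − 1) = 5.486 × 29.30 = 161 kΩ.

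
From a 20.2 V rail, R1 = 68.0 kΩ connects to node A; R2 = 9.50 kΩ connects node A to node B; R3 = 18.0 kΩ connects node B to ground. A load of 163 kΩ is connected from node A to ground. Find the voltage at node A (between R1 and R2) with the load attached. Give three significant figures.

Below node A the series string R2+R3 = 27.50 kΩ sits in parallel with the 163 kΩ load: 23.53 kΩ.
V_A = 20.2 × 23.53/(68.0 + 23.53) = 5.19 V.

V ≈ 5.19 V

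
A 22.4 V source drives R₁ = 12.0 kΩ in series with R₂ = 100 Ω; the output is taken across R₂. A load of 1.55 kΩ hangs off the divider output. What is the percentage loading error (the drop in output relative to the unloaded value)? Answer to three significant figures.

6.01 %

The divider's output (Thévenin) resistance is R₁‖R₂ = 99.17 Ω.
Fractional drop under load = R_th/(R_th + R_L) = 99.17 / (99.17 + 1550) = 0.06014.
So the output falls by 6.01 %.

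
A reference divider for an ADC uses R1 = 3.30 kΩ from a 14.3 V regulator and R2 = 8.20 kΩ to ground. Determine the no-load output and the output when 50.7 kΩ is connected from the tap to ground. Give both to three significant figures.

Open-circuit: V = 14.3 × 8.20/(3.30 + 8.20) = 10.2 V.
With the load, R2 becomes R2‖R_L = 7.058 kΩ, so V = 14.3 × 7.058/10.36 = 9.74 V.

Unloaded: 10.2 V; loaded: 9.74 V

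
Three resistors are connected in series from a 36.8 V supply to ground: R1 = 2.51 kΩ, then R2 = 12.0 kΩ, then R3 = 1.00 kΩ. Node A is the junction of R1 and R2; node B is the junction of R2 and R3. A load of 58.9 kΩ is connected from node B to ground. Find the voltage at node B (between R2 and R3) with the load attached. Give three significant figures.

At node B, R3 is in parallel with the load: R3‖R_L = 0.9833 kΩ.
Below node A the resistance is R2 + (R3‖R_L) = 12.98 kΩ, so V_A = 36.8 × 12.98/15.49 = 30.84 V.
Then V_B = V_A × (R3‖R_L)/(R2 + R3‖R_L) = 30.84 × 0.9833/12.98 = 2.34 V.

V ≈ 2.34 V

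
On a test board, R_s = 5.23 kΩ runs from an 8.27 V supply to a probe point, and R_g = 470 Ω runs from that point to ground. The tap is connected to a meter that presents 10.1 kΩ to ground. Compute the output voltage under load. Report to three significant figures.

The load sits in parallel with R_g: R_g‖R_L = (470 × 10100) / (470 + 10100) = 449.1 Ω.
V_out = 8.27 × 449.1 / (5230 + 449.1) = 8.27 × 449.1/5679 = 0.654 V.
(Unloaded it would have been 0.682 V.)

V_out ≈ 0.654 V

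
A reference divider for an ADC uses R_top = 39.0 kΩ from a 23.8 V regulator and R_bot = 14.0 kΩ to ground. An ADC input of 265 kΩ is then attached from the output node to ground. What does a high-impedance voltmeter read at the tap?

The load sits in parallel with R_bot: R_bot‖R_L = (14.0 × 265) / (14.0 + 265) = 13.30 kΩ.
V_out = 23.8 × 13.30 / (39.0 + 13.30) = 23.8 × 13.30/52.30 = 6.05 V.

V_out ≈ 6.05 V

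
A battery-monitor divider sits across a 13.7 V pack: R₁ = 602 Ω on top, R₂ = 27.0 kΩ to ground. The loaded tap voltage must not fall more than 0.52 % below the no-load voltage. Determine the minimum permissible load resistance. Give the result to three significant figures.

R_L(min) ≈ 113 kΩ

Output resistance R_th = R₁‖R₂ = (602 × 27000)/27600 = 588.9 Ω.
The fractional drop is R_th/(R_th + R_L); requiring this ≤ 0.00520 gives R_L ≥ R_th(1/0.00520 − 1) = 588.9 × 191.3 = 113 kΩ.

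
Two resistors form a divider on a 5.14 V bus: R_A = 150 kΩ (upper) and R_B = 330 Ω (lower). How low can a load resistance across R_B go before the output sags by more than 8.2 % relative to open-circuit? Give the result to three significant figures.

Output resistance R_th = R_A‖R_B = (150000 × 330)/150300 = 329.3 Ω.
The fractional drop is R_th/(R_th + R_L); requiring this ≤ 0.0820 gives R_L ≥ R_th(1/0.0820 − 1) = 329.3 × 11.20 = 3.69 kΩ.

R_L(min) ≈ 3.69 kΩ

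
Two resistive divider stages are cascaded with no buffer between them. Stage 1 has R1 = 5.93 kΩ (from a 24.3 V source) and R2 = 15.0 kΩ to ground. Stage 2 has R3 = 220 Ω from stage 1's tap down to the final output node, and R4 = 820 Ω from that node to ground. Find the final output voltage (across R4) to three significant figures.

V_out ≈ 2.70 V

Stage 2 presents R3+R4 = 1040 Ω as a load on stage 1's tap.
Stage 1's lower leg becomes R2‖(R3+R4) = 972.6 Ω, so V_mid = 24.3 × 972.6/6903 = 3.424 V.
Stage 2 is itself unloaded: V_out = V_mid × R4/(R3+R4) = 3.424 × 820/1040 = 2.70 V.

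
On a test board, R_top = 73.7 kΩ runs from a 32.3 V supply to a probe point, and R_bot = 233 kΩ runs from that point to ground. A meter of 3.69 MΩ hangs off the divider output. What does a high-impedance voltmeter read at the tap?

The load sits in parallel with R_bot: R_bot‖R_L = (233 × 3690) / (233 + 3690) = 219.2 kΩ.
V_out = 32.3 × 219.2 / (73.7 + 219.2) = 32.3 × 219.2/292.9 = 24.2 V.
(Unloaded it would have been 24.5 V.)

V_out ≈ 24.2 V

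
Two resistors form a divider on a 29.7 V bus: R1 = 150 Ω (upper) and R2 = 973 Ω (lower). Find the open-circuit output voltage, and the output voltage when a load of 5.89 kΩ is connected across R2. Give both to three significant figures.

Unloaded: 25.7 V; loaded: 25.2 V

Open-circuit: V = 29.7 × 973/(150 + 973) = 25.7 V.
With the load, R2 becomes R2‖R_L = 835.1 Ω, so V = 29.7 × 835.1/985.1 = 25.2 V.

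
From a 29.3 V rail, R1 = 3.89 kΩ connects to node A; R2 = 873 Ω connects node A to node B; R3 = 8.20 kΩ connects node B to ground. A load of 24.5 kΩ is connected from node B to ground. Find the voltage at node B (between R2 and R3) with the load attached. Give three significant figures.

At node B, R3 is in parallel with the load: R3‖R_L = 6144 Ω.
Below node A the resistance is R2 + (R3‖R_L) = 7017 Ω, so V_A = 29.3 × 7017/10910 = 18.85 V.
Then V_B = V_A × (R3‖R_L)/(R2 + R3‖R_L) = 18.85 × 6144/7017 = 16.5 V.

V ≈ 16.5 V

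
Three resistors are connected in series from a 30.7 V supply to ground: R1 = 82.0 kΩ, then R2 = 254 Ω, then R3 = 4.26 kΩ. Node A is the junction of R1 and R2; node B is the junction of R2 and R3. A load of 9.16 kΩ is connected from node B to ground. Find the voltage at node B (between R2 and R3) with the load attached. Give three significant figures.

At node B, R3 is in parallel with the load: R3‖R_L = 2908 Ω.
Below node A the resistance is R2 + (R3‖R_L) = 3162 Ω, so V_A = 30.7 × 3162/85160 = 1.140 V.
Then V_B = V_A × (R3‖R_L)/(R2 + R3‖R_L) = 1.140 × 2908/3162 = 1.05 V.

V ≈ 1.05 V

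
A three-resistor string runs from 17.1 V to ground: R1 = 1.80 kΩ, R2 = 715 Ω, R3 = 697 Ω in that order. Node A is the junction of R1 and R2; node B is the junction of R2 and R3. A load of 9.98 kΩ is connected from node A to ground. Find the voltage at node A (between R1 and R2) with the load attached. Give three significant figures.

Below node A the series string R2+R3 = 1412 Ω sits in parallel with the 9980 Ω load: 1237 Ω.
V_A = 17.1 × 1237/(1800 + 1237) = 6.96 V.

V ≈ 6.96 V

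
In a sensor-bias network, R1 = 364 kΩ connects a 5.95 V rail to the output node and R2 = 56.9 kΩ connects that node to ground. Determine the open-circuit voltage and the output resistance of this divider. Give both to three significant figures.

V_th is the open-circuit tap voltage: 5.95 × 56.9/(364 + 56.9) = 0.804 V.
With the supply zeroed, R1 and R2 appear in parallel from the tap: R_th = R1‖R2 = (364 × 56.9)/420.9 = 49.2 kΩ.

V_th = 0.804 V, R_th = 49.2 kΩ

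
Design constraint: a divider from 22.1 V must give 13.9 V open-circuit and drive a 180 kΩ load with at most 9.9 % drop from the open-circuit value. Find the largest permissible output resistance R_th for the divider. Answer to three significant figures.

R_th ≤ 19.8 kΩ

Loading drop = R_th/(R_th + R_L) ≤ 0.0990, so R_th ≤ R_L · ε/(1−ε) = 180 kΩ × 0.0990/0.9010 = 19.8 kΩ.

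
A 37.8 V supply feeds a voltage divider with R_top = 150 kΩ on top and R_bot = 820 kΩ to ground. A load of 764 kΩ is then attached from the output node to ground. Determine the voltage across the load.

The load sits in parallel with R_bot: R_bot‖R_L = (820 × 764) / (820 + 764) = 395.5 kΩ.
V_out = 37.8 × 395.5 / (150 + 395.5) = 37.8 × 395.5/545.5 = 27.4 V.

V_out ≈ 27.4 V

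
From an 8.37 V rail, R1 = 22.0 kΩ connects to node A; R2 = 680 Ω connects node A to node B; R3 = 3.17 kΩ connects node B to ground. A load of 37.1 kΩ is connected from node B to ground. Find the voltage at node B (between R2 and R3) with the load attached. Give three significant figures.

At node B, R3 is in parallel with the load: R3‖R_L = 2920 Ω.
Below node A the resistance is R2 + (R3‖R_L) = 3600 Ω, so V_A = 8.37 × 3600/25600 = 1.177 V.
Then V_B = V_A × (R3‖R_L)/(R2 + R3‖R_L) = 1.177 × 2920/3600 = 0.955 V.

V ≈ 0.955 V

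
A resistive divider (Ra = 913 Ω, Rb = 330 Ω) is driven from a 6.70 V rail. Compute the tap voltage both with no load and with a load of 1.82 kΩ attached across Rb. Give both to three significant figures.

Open-circuit: V = 6.70 × 330/(913 + 330) = 1.78 V.
With the load, Rb becomes Rb‖R_L = 279.3 Ω, so V = 6.70 × 279.3/1192 = 1.57 V.

Unloaded: 1.78 V; loaded: 1.57 V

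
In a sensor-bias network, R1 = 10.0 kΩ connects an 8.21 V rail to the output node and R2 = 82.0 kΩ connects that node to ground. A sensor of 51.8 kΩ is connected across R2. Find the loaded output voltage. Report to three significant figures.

The load sits in parallel with R2: R2‖R_L = (82.0 × 51.8) / (82.0 + 51.8) = 31.75 kΩ.
V_out = 8.21 × 31.75 / (10.0 + 31.75) = 8.21 × 31.75/41.75 = 6.24 V.
(Unloaded it would have been 7.32 V.)

V_out ≈ 6.24 V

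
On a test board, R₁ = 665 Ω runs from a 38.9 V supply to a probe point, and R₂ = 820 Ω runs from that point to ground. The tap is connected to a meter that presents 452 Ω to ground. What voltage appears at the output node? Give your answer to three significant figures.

The load sits in parallel with R₂: R₂‖R_L = (820 × 452) / (820 + 452) = 291.4 Ω.
V_out = 38.9 × 291.4 / (665 + 291.4) = 38.9 × 291.4/956.4 = 11.9 V.

V_out ≈ 11.9 V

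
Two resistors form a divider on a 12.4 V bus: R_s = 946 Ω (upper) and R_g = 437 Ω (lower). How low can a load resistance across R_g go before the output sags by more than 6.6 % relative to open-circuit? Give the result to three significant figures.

Output resistance R_th = R_s‖R_g = (946 × 437)/1383 = 298.9 Ω.
The fractional drop is R_th/(R_th + R_L); requiring this ≤ 0.0660 gives R_L ≥ R_th(1/0.0660 − 1) = 298.9 × 14.15 = 4.23 kΩ.

R_L(min) ≈ 4.23 kΩ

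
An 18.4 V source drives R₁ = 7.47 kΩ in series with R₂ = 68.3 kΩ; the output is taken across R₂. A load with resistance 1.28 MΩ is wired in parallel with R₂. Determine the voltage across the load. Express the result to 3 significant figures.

V_out ≈ 16.5 V

The load sits in parallel with R₂: R₂‖R_L = (68.3 × 1280) / (68.3 + 1280) = 64.84 kΩ.
V_out = 18.4 × 64.84 / (7.47 + 64.84) = 18.4 × 64.84/72.31 = 16.5 V.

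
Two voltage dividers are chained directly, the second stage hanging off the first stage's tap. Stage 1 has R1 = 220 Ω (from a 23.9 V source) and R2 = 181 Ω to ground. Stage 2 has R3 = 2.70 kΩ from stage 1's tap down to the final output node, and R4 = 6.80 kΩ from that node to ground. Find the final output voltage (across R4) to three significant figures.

V_out ≈ 7.64 V

Stage 2 presents R3+R4 = 9500 Ω as a load on stage 1's tap.
Stage 1's lower leg becomes R2‖(R3+R4) = 177.6 Ω, so V_mid = 23.9 × 177.6/397.6 = 10.68 V.
Stage 2 is itself unloaded: V_out = V_mid × R4/(R3+R4) = 10.68 × 6800/9500 = 7.64 V.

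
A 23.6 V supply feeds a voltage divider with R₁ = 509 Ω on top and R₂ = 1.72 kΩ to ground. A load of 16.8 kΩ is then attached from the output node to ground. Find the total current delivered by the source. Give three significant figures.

I ≈ 11.4 mA

R₂‖R_L = 1560 Ω, so the source sees R₁ + R₂‖R_L = 2069 Ω.
I = 23.6 V / 2069 Ω = 11.4 mA.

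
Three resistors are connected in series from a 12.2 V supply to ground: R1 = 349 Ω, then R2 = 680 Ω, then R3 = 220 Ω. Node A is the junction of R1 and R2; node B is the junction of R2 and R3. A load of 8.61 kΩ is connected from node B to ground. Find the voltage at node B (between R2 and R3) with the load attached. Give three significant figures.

V ≈ 2.10 V

At node B, R3 is in parallel with the load: R3‖R_L = 214.5 Ω.
Below node A the resistance is R2 + (R3‖R_L) = 894.5 Ω, so V_A = 12.2 × 894.5/1244 = 8.776 V.
Then V_B = V_A × (R3‖R_L)/(R2 + R3‖R_L) = 8.776 × 214.5/894.5 = 2.10 V.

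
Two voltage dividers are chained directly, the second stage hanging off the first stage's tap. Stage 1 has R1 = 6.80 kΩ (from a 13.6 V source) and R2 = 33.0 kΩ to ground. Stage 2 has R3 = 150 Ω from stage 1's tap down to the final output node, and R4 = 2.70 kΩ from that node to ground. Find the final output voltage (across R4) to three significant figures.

Stage 2 presents R3+R4 = 2850 Ω as a load on stage 1's tap.
Stage 1's lower leg becomes R2‖(R3+R4) = 2623 Ω, so V_mid = 13.6 × 2623/9423 = 3.786 V.
Stage 2 is itself unloaded: V_out = V_mid × R4/(R3+R4) = 3.786 × 2700/2850 = 3.59 V.

V_out ≈ 3.59 V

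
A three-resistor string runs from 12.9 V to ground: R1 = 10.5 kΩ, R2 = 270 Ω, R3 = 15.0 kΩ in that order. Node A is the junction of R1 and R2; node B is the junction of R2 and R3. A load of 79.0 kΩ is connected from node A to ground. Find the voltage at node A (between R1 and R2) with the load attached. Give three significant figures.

Below node A the series string R2+R3 = 15270 Ω sits in parallel with the 79000 Ω load: 12800 Ω.
V_A = 12.9 × 12800/(10500 + 12800) = 7.09 V.

V ≈ 7.09 V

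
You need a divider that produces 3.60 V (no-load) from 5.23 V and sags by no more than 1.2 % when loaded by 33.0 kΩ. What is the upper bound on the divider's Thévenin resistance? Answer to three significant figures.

R_th ≤ 401 Ω

Loading drop = R_th/(R_th + R_L) ≤ 0.0120, so R_th ≤ R_L · ε/(1−ε) = 33.0 kΩ × 0.0120/0.9880 = 401 Ω.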